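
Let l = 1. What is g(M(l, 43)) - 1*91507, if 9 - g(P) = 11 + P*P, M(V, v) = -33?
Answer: -92598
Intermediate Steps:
g(P) = -2 - P² (g(P) = 9 - (11 + P*P) = 9 - (11 + P²) = 9 + (-11 - P²) = -2 - P²)
g(M(l, 43)) - 1*91507 = (-2 - 1*(-33)²) - 1*91507 = (-2 - 1*1089) - 91507 = (-2 - 1089) - 91507 = -1091 - 91507 = -92598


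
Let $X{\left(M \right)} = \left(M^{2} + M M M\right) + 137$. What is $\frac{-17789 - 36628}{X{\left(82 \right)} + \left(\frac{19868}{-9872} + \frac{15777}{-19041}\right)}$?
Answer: $- \frac{284136479044}{2914758536641} \approx -0.097482$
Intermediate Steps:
$X{\left(M \right)} = 137 + M^{2} + M^{3}$ ($X{\left(M \right)} = \left(M^{2} + M^{2} M\right) + 137 = \left(M^{2} + M^{3}\right) + 137 = 137 + M^{2} + M^{3}$)
$\frac{-17789 - 36628}{X{\left(82 \right)} + \left(\frac{19868}{-9872} + \frac{15777}{-19041}\right)} = \frac{-17789 - 36628}{\left(137 + 82^{2} + 82^{3}\right) + \left(\frac{19868}{-9872} + \frac{15777}{-19041}\right)} = - \frac{54417}{\left(137 + 6724 + 551368\right) + \left(19868 \left(- \frac{1}{9872}\right) + 15777 \left(- \frac{1}{19041}\right)\right)} = - \frac{54417}{558229 - \frac{44504761}{15664396}} = - \frac{54417}{\frac{8744275609923}{15664396}} = \left(-54417\right) \frac{15664396}{8744275609923} = - \frac{284136479044}{2914758536641}$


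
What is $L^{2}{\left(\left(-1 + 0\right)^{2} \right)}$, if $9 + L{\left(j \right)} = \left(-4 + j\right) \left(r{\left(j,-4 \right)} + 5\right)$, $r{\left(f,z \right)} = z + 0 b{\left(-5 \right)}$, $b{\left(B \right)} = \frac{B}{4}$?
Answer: $144$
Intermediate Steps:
$b{\left(B \right)} = \frac{B}{4}$ ($b{\left(B \right)} = B \frac{1}{4} = \frac{B}{4}$)
$r{\left(f,z \right)} = z$ ($r{\left(f,z \right)} = z + 0 \cdot \frac{1}{4} \left(-5\right) = z + 0 \left(- \frac{5}{4}\right) = z + 0 = z$)
$L{\left(j \right)} = -13 + j$ ($L{\left(j \right)} = -9 + \left(-4 + j\right) \left(-4 + 5\right) = -9 + \left(-4 + j\right) 1 = -9 + \left(-4 + j\right) = -13 + j$)
$L^{2}{\left(\left(-1 + 0\right)^{2} \right)} = \left(-13 + \left(-1 + 0\right)^{2}\right)^{2} = \left(-13 + \left(-1\right)^{2}\right)^{2} = \left(-13 + 1\right)^{2} = \left(-12\right)^{2} = 144$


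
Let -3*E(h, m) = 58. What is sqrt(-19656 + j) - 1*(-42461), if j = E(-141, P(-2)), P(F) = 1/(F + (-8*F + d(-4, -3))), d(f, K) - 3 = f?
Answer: 42461 + I*sqrt(177078)/3 ≈ 42461.0 + 140.27*I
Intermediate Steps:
d(f, K) = 3 + f
P(F) = 1/(-1 - 7*F) (P(F) = 1/(F + (-8*F + (3 - 4))) = 1/(F + (-8*F - 1)) = 1/(F + (-1 - 8*F)) = 1/(-1 - 7*F))
E(h, m) = -58/3 (E(h, m) = -1/3*58 = -58/3)
j = -58/3 ≈ -19.333
sqrt(-19656 + j) - 1*(-42461) = sqrt(-19656 - 58/3) - 1*(-42461) = sqrt(-59026/3) + 42461 = I*sqrt(177078)/3 + 42461 = 42461 + I*sqrt(177078)/3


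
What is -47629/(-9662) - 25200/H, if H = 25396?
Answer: 34503703/8763434 ≈ 3.9372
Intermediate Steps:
-47629/(-9662) - 25200/H = -47629/(-9662) - 25200/25396 = -47629*(-1/9662) - 25200*1/25396 = 47629/9662 - 900/907 = 34503703/8763434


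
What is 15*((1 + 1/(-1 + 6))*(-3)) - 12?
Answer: -66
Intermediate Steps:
15*((1 + 1/(-1 + 6))*(-3)) - 12 = 15*((1 + 1/5)*(-3)) - 12 = 15*((6/5)*(-3)) - 12 = 15*(-18/5) - 12 = -54 - 12 = -66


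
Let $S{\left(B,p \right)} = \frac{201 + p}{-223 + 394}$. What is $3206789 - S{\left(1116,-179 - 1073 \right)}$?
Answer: $\frac{548361970}{171} \approx 3.2068 \cdot 10^{6}$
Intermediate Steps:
$S{\left(B,p \right)} = \frac{67}{57} + \frac{p}{171}$ ($S{\left(B,p \right)} = \frac{201 + p}{171} = \left(201 + p\right) \frac{1}{171} = \frac{67}{57} + \frac{p}{171}$)
$3206789 - S{\left(1116,-179 - 1073 \right)} = 3206789 - \left(\frac{67}{57} + \frac{-179 - 1073}{171}\right) = 3206789 - \left(\frac{67}{57} + \frac{1}{171} \left(-1252\right)\right) = 3206789 - \left(\frac{67}{57} - \frac{1252}{171}\right) = 3206789 - - \frac{1051}{171} = 3206789 + \frac{1051}{171} = \frac{548361970}{171}$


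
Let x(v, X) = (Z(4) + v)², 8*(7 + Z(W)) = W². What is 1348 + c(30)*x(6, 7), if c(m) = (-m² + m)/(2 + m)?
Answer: 21133/16 ≈ 1320.8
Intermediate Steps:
Z(W) = -7 + W²/8
x(v, X) = (-5 + v)² (x(v, X) = ((-7 + (⅛)*4²) + v)² = ((-7 + (⅛)*16) + v)² = ((-7 + 2) + v)² = (-5 + v)²)
c(m) = (m - m²)/(2 + m)
1348 + c(30)*x(6, 7) = 1348 + (30*(1 - 1*30)/(2 + 30))*(-5 + 6)² = 1348 + (30*(1 - 30)/32)*1² = 1348 + (30*(1/32)*(-29))*1 = 1348 - 435/16*1 = 1348 - 435/16 = 21133/16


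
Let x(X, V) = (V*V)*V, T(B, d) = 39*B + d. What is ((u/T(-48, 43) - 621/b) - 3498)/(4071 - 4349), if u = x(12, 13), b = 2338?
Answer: 14964426991/1188784156 ≈ 12.588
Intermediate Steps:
T(B, d) = d + 39*B
x(X, V) = V³ (x(X, V) = V²*V = V³)
u = 2197 (u = 13³ = 2197)
((u/T(-48, 43) - 621/b) - 3498)/(4071 - 4349) = ((2197/(43 + 39*(-48)) - 621/2338) - 3498)/(4071 - 4349) = ((2197/(43 - 1872) - 621*1/2338) - 3498)/(-278) = ((2197/(-1829) - 621/2338) - 3498)*(-1/278) = ((2197*(-1/1829) - 621/2338) - 3498)*(-1/278) = ((-2197/1829 - 621/2338) - 3498)*(-1/278) = (-6272395/4276202 - 3498)*(-1/278) = -14964426991/4276202*(-1/278) = 14964426991/1188784156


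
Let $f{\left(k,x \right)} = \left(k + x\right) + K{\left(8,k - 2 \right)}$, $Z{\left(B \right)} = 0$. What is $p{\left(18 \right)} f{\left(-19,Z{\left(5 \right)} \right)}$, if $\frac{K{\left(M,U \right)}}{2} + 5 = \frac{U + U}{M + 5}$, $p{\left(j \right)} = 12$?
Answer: $- \frac{5532}{13} \approx -425.54$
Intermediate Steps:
$K{\left(M,U \right)} = -10 + \frac{4 U}{5 + M}$ ($K{\left(M,U \right)} = -10 + 2 \frac{U + U}{M + 5} = -10 + 2 \frac{2 U}{5 + M} = -10 + \frac{4 U}{5 + M}$)
$f{\left(k,x \right)} = - \frac{138}{13} + x + \frac{17 k}{13}$ ($f{\left(k,x \right)} = \left(k + x\right) + \frac{2 \left(-25 - 40 + 2 \left(k - 2\right)\right)}{5 + 8} = \left(k + x\right) + \frac{2 \left(-25 - 40 + 2 \left(-2 + k\right)\right)}{13} = \left(k + x\right) + 2 \cdot \frac{1}{13} \left(-25 - 40 + \left(-4 + 2 k\right)\right) = \left(k + x\right) + 2 \cdot \frac{1}{13} \left(-69 + 2 k\right) = \left(k + x\right) + \left(- \frac{138}{13} + \frac{4 k}{13}\right) = - \frac{138}{13} + x + \frac{17 k}{13}$)
$p{\left(18 \right)} f{\left(-19,Z{\left(5 \right)} \right)} = 12 \left(- \frac{138}{13} + 0 + \frac{17}{13} \left(-19\right)\right) = 12 \left(- \frac{138}{13} + 0 - \frac{323}{13}\right) = 12 \left(- \frac{461}{13}\right) = - \frac{5532}{13}$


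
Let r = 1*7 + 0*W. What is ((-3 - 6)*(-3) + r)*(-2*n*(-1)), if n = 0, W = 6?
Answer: 0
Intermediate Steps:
r = 7 (r = 1*7 + 0*6 = 7 + 0 = 7)
((-3 - 6)*(-3) + r)*(-2*n*(-1)) = ((-3 - 6)*(-3) + 7)*(-2*0*(-1)) = (-9*(-3) + 7)*(0*(-1)) = (27 + 7)*0 = 34*0 = 0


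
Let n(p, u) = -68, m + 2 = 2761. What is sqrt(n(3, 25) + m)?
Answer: 3*sqrt(299) ≈ 51.875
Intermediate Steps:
m = 2759 (m = -2 + 2761 = 2759)
sqrt(n(3, 25) + m) = sqrt(-68 + 2759) = sqrt(2691) = 3*sqrt(299)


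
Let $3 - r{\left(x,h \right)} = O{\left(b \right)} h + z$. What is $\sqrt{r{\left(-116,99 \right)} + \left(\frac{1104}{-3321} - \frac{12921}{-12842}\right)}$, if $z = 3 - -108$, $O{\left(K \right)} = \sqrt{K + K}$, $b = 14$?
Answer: $\frac{\sqrt{-2410039348339926 - 4446141229570392 \sqrt{7}}}{4738698} \approx 25.123 i$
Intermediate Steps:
$O{\left(K \right)} = \sqrt{2} \sqrt{K}$ ($O{\left(K \right)} = \sqrt{2 K} = \sqrt{2} \sqrt{K}$)
$z = 111$ ($z = 3 + 108 = 111$)
$r{\left(x,h \right)} = -108 - 2 h \sqrt{7}$ ($r{\left(x,h \right)} = 3 - \left(\sqrt{2} \sqrt{14} h + 111\right) = 3 - \left(2 \sqrt{7} h + 111\right) = 3 - \left(2 h \sqrt{7} + 111\right) = 3 - \left(111 + 2 h \sqrt{7}\right) = -108 - 2 h \sqrt{7}$)
$\sqrt{r{\left(-116,99 \right)} + \left(\frac{1104}{-3321} - \frac{12921}{-12842}\right)} = \sqrt{\left(-108 - 198 \sqrt{7}\right) + \left(\frac{1104}{-3321} - \frac{12921}{-12842}\right)} = \sqrt{\left(-108 - 198 \sqrt{7}\right) + \left(1104 \left(- \frac{1}{3321}\right) - - \frac{12921}{12842}\right)} = \sqrt{\left(-108 - 198 \sqrt{7}\right) + \left(- \frac{368}{1107} + \frac{12921}{12842}\right)} = \sqrt{\left(-108 - 198 \sqrt{7}\right) + \frac{9577691}{14216094}} = \sqrt{- \frac{1525760461}{14216094} - 198 \sqrt{7}}$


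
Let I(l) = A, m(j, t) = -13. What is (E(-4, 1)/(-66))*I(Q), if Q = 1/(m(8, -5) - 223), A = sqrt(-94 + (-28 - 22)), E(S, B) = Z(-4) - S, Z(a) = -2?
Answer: -4*I/11 ≈ -0.36364*I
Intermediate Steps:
E(S, B) = -2 - S
A = 12*I (A = sqrt(-94 - 50) = sqrt(-144) = 12*I ≈ 12.0*I)
Q = -1/236 (Q = 1/(-13 - 223) = 1/(-236) = -1/236 ≈ -0.0042373)
I(l) = 12*I
(E(-4, 1)/(-66))*I(Q) = ((-2 - 1*(-4))/(-66))*(12*I) = ((-2 + 4)*(-1/66))*(12*I) = (2*(-1/66))*(12*I) = -4*I/11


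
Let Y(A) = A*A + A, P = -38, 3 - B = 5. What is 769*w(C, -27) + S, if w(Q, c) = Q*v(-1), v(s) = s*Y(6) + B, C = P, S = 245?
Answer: 1286013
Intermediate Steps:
B = -2 (B = 3 - 1*5 = 3 - 5 = -2)
Y(A) = A + A² (Y(A) = A² + A = A + A²)
C = -38
v(s) = -2 + 42*s (v(s) = s*(6*(1 + 6)) - 2 = s*(6*7) - 2 = s*42 - 2 = 42*s - 2 = -2 + 42*s)
w(Q, c) = -44*Q (w(Q, c) = Q*(-2 + 42*(-1)) = Q*(-2 - 42) = Q*(-44) = -44*Q)
769*w(C, -27) + S = 769*(-44*(-38)) + 245 = 769*1672 + 245 = 1285768 + 245 = 1286013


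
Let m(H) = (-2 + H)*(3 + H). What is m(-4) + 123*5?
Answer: 621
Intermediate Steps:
m(-4) + 123*5 = (-6 - 4 + (-4)**2) + 123*5 = (-6 - 4 + 16) + 615 = 6 + 615 = 621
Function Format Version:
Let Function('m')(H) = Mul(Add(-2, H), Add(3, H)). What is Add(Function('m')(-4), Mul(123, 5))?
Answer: 621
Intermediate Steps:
Add(Function('m')(-4), Mul(123, 5)) = Add(Add(-6, -4, Pow(-4, 2)), Mul(123, 5)) = Add(Add(-6, -4, 16), 615) = Add(6, 615) = 621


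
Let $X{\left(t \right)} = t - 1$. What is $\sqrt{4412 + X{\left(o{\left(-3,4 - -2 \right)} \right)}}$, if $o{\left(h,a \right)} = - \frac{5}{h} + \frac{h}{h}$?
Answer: $\frac{\sqrt{39723}}{3} \approx 66.435$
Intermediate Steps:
$o{\left(h,a \right)} = 1 - \frac{5}{h}$ ($o{\left(h,a \right)} = - \frac{5}{h} + 1 = 1 - \frac{5}{h}$)
$X{\left(t \right)} = -1 + t$ ($X{\left(t \right)} = t - 1 = -1 + t$)
$\sqrt{4412 + X{\left(o{\left(-3,4 - -2 \right)} \right)}} = \sqrt{4412 - \left(1 - \frac{-5 - 3}{-3}\right)} = \sqrt{4412 - - \frac{5}{3}} = \sqrt{4412 + \left(-1 + \frac{8}{3}\right)} = \sqrt{4412 + \frac{5}{3}} = \sqrt{\frac{13241}{3}} = \frac{\sqrt{39723}}{3}$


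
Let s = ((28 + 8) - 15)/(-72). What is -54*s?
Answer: 63/4 ≈ 15.750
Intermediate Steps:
s = -7/24 (s = (36 - 15)*(-1/72) = 21*(-1/72) = -7/24 ≈ -0.29167)
-54*s = -54*(-7)/24 = -1*(-63/4) = 63/4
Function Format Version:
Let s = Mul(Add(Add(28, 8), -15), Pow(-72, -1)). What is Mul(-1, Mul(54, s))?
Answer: Rational(63, 4) ≈ 15.750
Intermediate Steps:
s = Rational(-7, 24) (s = Mul(Add(36, -15), Rational(-1, 72)) = Mul(21, Rational(-1, 72)) = Rational(-7, 24) ≈ -0.29167)
Mul(-1, Mul(54, s)) = Mul(-1, Mul(54, Rational(-7, 24))) = Mul(-1, Rational(-63, 4)) = Rational(63, 4)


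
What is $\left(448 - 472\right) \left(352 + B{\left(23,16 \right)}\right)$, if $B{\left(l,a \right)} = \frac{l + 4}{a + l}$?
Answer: $- \frac{110040}{13} \approx -8464.6$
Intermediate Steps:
$B{\left(l,a \right)} = \frac{4 + l}{a + l}$
$\left(448 - 472\right) \left(352 + B{\left(23,16 \right)}\right) = \left(448 - 472\right) \left(352 + \frac{4 + 23}{16 + 23}\right) = - 24 \left(352 + \frac{1}{39} \cdot 27\right) = - 24 \left(352 + \frac{9}{13}\right) = \left(-24\right) \frac{4585}{13} = - \frac{110040}{13}$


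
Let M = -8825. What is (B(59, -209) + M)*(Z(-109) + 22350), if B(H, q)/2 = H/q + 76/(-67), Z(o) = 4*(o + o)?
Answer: -2655027648222/14003 ≈ -1.8960e+8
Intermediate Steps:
Z(o) = 8*o (Z(o) = 4*(2*o) = 8*o)
B(H, q) = -152/67 + 2*H/q (B(H, q) = 2*(H/q + 76/(-67)) = 2*(H/q + 76*(-1/67)) = 2*(H/q - 76/67) = 2*(-76/67 + H/q) = -152/67 + 2*H/q)
(B(59, -209) + M)*(Z(-109) + 22350) = ((-152/67 + 2*59/(-209)) - 8825)*(8*(-109) + 22350) = ((-152/67 + 2*59*(-1/209)) - 8825)*(-872 + 22350) = ((-152/67 - 118/209) - 8825)*21478 = (-39674/14003 - 8825)*21478 = -123616149/14003*21478 = -2655027648222/14003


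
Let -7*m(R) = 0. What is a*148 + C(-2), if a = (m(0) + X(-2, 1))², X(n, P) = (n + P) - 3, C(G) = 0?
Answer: 2368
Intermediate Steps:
m(R) = 0 (m(R) = -⅐*0 = 0)
X(n, P) = -3 + P + n (X(n, P) = (P + n) - 3 = -3 + P + n)
a = 16 (a = (0 + (-3 + 1 - 2))² = (0 - 4)² = (-4)² = 16)
a*148 + C(-2) = 16*148 + 0 = 2368 + 0 = 2368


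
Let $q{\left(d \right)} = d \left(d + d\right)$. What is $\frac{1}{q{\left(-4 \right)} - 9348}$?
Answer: $- \frac{1}{9316} \approx -0.00010734$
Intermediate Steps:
$q{\left(d \right)} = 2 d^{2}$ ($q{\left(d \right)} = d 2 d = 2 d^{2}$)
$\frac{1}{q{\left(-4 \right)} - 9348} = \frac{1}{2 \left(-4\right)^{2} - 9348} = \frac{1}{2 \cdot 16 - 9348} = \frac{1}{32 - 9348} = \frac{1}{-9316} = - \frac{1}{9316}$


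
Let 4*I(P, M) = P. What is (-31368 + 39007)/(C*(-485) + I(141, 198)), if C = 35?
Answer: -30556/67759 ≈ -0.45095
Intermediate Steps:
I(P, M) = P/4
(-31368 + 39007)/(C*(-485) + I(141, 198)) = (-31368 + 39007)/(35*(-485) + (1/4)*141) = 7639/(-16975 + 141/4) = 7639/(-67759/4) = 7639*(-4/67759) = -30556/67759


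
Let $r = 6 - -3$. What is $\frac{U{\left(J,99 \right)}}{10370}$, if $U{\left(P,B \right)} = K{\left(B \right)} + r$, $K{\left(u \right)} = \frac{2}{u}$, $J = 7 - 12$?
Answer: $\frac{893}{1026630} \approx 0.00086984$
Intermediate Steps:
$r = 9$ ($r = 6 + 3 = 9$)
$J = -5$ ($J = 7 - 12 = -5$)
$U{\left(P,B \right)} = 9 + \frac{2}{B}$ ($U{\left(P,B \right)} = \frac{2}{B} + 9 = 9 + \frac{2}{B}$)
$\frac{U{\left(J,99 \right)}}{10370} = \frac{9 + \frac{2}{99}}{10370} = \left(9 + 2 \cdot \frac{1}{99}\right) \frac{1}{10370} = \left(9 + \frac{2}{99}\right) \frac{1}{10370} = \frac{893}{99} \cdot \frac{1}{10370} = \frac{893}{1026630}$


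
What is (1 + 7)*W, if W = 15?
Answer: 120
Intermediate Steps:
(1 + 7)*W = (1 + 7)*15 = 8*15 = 120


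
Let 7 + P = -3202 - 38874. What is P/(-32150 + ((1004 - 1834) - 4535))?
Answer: 42083/37515 ≈ 1.1218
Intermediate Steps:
P = -42083 (P = -7 + (-3202 - 38874) = -7 - 42076 = -42083)
P/(-32150 + ((1004 - 1834) - 4535)) = -42083/(-32150 + ((1004 - 1834) - 4535)) = -42083/(-32150 + (-830 - 4535)) = -42083/(-32150 - 5365) = -42083/(-37515) = -42083*(-1/37515) = 42083/37515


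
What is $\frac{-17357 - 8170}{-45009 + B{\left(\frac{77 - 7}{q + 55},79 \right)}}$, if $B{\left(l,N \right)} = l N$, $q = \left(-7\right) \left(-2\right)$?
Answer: $\frac{1761363}{3100091} \approx 0.56816$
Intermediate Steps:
$q = 14$
$B{\left(l,N \right)} = N l$
$\frac{-17357 - 8170}{-45009 + B{\left(\frac{77 - 7}{q + 55},79 \right)}} = \frac{-17357 - 8170}{-45009 + 79 \frac{77 - 7}{14 + 55}} = - \frac{25527}{-45009 + 79 \cdot \frac{70}{69}} = - \frac{25527}{-45009 + \frac{5530}{69}} = - \frac{25527}{- \frac{3100091}{69}} = \left(-25527\right) \left(- \frac{69}{3100091}\right) = \frac{1761363}{3100091}$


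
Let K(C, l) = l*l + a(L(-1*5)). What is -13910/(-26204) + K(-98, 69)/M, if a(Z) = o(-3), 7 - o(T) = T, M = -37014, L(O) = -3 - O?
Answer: 48730682/121239357 ≈ 0.40194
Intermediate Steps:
o(T) = 7 - T
a(Z) = 10 (a(Z) = 7 - 1*(-3) = 7 + 3 = 10)
K(C, l) = 10 + l² (K(C, l) = l*l + 10 = l² + 10 = 10 + l²)
-13910/(-26204) + K(-98, 69)/M = -13910/(-26204) + (10 + 69²)/(-37014) = -13910*(-1/26204) + (10 + 4761)*(-1/37014) = 6955/13102 + 4771*(-1/37014) = 6955/13102 - 4771/37014 = 48730682/121239357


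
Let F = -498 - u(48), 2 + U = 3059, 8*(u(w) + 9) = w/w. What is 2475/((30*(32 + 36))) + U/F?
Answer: -2680371/532168 ≈ -5.0367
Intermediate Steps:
u(w) = -71/8 (u(w) = -9 + (w/w)/8 = -9 + (⅛)*1 = -9 + ⅛ = -71/8)
U = 3057 (U = -2 + 3059 = 3057)
F = -3913/8 (F = -498 - 1*(-71/8) = -498 + 71/8 = -3913/8 ≈ -489.13)
2475/((30*(32 + 36))) + U/F = 2475/((30*(32 + 36))) + 3057/(-3913/8) = 2475/((30*68)) + 3057*(-8/3913) = 2475/2040 - 24456/3913 = 2475*(1/2040) - 24456/3913 = 165/136 - 24456/3913 = -2680371/532168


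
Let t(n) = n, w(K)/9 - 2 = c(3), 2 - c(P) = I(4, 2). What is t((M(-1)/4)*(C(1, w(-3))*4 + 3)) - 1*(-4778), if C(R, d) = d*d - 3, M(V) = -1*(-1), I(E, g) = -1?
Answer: 27203/4 ≈ 6800.8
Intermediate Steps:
c(P) = 3 (c(P) = 2 - 1*(-1) = 2 + 1 = 3)
M(V) = 1
w(K) = 45 (w(K) = 18 + 9*3 = 18 + 27 = 45)
C(R, d) = -3 + d**2 (C(R, d) = d**2 - 3 = -3 + d**2)
t((M(-1)/4)*(C(1, w(-3))*4 + 3)) - 1*(-4778) = (1/4)*((-3 + 45**2)*4 + 3) - 1*(-4778) = (1*(1/4))*((-3 + 2025)*4 + 3) + 4778 = (2022*4 + 3)/4 + 4778 = (8088 + 3)/4 + 4778 = (1/4)*8091 + 4778 = 8091/4 + 4778 = 27203/4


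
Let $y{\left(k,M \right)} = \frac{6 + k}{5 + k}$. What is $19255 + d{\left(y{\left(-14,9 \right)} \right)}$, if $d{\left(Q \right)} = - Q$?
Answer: $\frac{173287}{9} \approx 19254.0$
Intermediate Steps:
$y{\left(k,M \right)} = \frac{6 + k}{5 + k}$
$19255 + d{\left(y{\left(-14,9 \right)} \right)} = 19255 - \frac{6 - 14}{5 - 14} = 19255 - \frac{1}{-9} \left(-8\right) = 19255 - \left(- \frac{1}{9}\right) \left(-8\right) = 19255 - \frac{8}{9} = \frac{173287}{9}$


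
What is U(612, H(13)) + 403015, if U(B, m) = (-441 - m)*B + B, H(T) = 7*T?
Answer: 78043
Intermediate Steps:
U(B, m) = B + B*(-441 - m) (U(B, m) = B*(-441 - m) + B = B + B*(-441 - m))
U(612, H(13)) + 403015 = -1*612*(440 + 7*13) + 403015 = -1*612*(440 + 91) + 403015 = -1*612*531 + 403015 = -324972 + 403015 = 78043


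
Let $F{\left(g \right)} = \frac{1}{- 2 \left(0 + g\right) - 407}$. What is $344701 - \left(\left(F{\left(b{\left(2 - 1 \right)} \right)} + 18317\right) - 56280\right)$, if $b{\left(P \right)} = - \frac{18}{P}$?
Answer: $\frac{141968345}{371} \approx 3.8266 \cdot 10^{5}$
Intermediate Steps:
$F{\left(g \right)} = \frac{1}{-407 - 2 g}$ ($F{\left(g \right)} = \frac{1}{- 2 g - 407} = \frac{1}{-407 - 2 g}$)
$344701 - \left(\left(F{\left(b{\left(2 - 1 \right)} \right)} + 18317\right) - 56280\right) = 344701 - \left(\left(- \frac{1}{407 + 2 \left(- \frac{18}{2 - 1}\right)} + 18317\right) - 56280\right) = 344701 - \left(\left(- \frac{1}{407 + 2 \left(- \frac{18}{1}\right)} + 18317\right) - 56280\right) = 344701 - \left(\left(- \frac{1}{407 + 2 \left(\left(-18\right) 1\right)} + 18317\right) - 56280\right) = 344701 - \left(\left(- \frac{1}{407 + 2 \left(-18\right)} + 18317\right) - 56280\right) = 344701 - \left(\left(- \frac{1}{407 - 36} + 18317\right) - 56280\right) = 344701 - \left(\left(- \frac{1}{371} + 18317\right) - 56280\right) = 344701 - \left(\frac{6795606}{371} - 56280\right) = 344701 - - \frac{14084274}{371} = 344701 + \frac{14084274}{371} = \frac{141968345}{371}$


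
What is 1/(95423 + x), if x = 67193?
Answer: 1/162616 ≈ 6.1495e-6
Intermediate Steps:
1/(95423 + x) = 1/(95423 + 67193) = 1/162616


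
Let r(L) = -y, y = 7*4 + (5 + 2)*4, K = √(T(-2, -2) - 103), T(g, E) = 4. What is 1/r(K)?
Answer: -1/56 ≈ -0.017857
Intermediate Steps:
K = 3*I*√11 (K = √(4 - 103) = √(-99) = 3*I*√11 ≈ 9.9499*I)
y = 56 (y = 28 + 7*4 = 28 + 28 = 56)
r(L) = -56 (r(L) = -1*56 = -56)
1/r(K) = 1/(-56) = -1/56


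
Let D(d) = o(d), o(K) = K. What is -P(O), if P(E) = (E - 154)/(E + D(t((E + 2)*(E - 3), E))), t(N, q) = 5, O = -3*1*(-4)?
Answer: 142/17 ≈ 8.3529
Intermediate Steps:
O = 12 (O = -3*(-4) = 12)
D(d) = d
P(E) = (-154 + E)/(5 + E) (P(E) = (E - 154)/(E + 5) = (-154 + E)/(5 + E))
-P(O) = -(-154 + 12)/(5 + 12) = -(-142)/17 = -1*(-142/17) = 142/17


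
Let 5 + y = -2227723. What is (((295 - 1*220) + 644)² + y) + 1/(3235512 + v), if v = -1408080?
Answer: -3126310360343/1827432 ≈ -1.7108e+6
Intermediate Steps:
y = -2227728 (y = -5 - 2227723 = -2227728)
(((295 - 1*220) + 644)² + y) + 1/(3235512 + v) = (((295 - 1*220) + 644)² - 2227728) + 1/(3235512 - 1408080) = (((295 - 220) + 644)² - 2227728) + 1/1827432 = ((75 + 644)² - 2227728) + 1/1827432 = (719² - 2227728) + 1/1827432 = (516961 - 2227728) + 1/1827432 = -1710767 + 1/1827432 = -3126310360343/1827432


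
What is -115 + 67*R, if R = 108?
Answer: 7121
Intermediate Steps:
-115 + 67*R = -115 + 67*108 = -115 + 7236 = 7121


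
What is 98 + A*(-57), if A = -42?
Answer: 2492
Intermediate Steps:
98 + A*(-57) = 98 - 42*(-57) = 98 + 2394 = 2492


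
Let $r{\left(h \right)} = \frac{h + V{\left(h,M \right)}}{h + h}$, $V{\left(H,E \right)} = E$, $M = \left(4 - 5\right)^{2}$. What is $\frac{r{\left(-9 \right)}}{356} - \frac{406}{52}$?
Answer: $- \frac{162577}{20826} \approx -7.8064$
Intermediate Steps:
$M = 1$ ($M = \left(-1\right)^{2} = 1$)
$r{\left(h \right)} = \frac{1 + h}{2 h}$ ($r{\left(h \right)} = \frac{h + 1}{h + h} = \frac{1 + h}{2 h}$)
$\frac{r{\left(-9 \right)}}{356} - \frac{406}{52} = \frac{\frac{1}{2} \frac{1}{-9} \left(1 - 9\right)}{356} - \frac{406}{52} = \frac{1}{2} \left(- \frac{1}{9}\right) \left(-8\right) \frac{1}{356} - \frac{203}{26} = \frac{4}{9} \cdot \frac{1}{356} - \frac{203}{26} = \frac{1}{801} - \frac{203}{26} = - \frac{162577}{20826}$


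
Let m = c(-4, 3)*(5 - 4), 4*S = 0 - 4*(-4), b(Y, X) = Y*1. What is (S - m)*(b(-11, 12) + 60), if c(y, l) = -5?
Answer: 441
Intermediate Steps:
b(Y, X) = Y
S = 4 (S = (0 - 4*(-4))/4 = (0 + 16)/4 = (¼)*16 = 4)
m = -5 (m = -5*(5 - 4) = -5*1 = -5)
(S - m)*(b(-11, 12) + 60) = (4 - 1*(-5))*(-11 + 60) = (4 + 5)*49 = 9*49 = 441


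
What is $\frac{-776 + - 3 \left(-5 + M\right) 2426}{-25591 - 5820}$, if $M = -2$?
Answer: $- \frac{50170}{31411} \approx -1.5972$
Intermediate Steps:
$\frac{-776 + - 3 \left(-5 + M\right) 2426}{-25591 - 5820} = \frac{-776 + - 3 \left(-5 - 2\right) 2426}{-25591 - 5820} = \frac{-776 + \left(-3\right) \left(-7\right) 2426}{-31411} = \left(-776 + 21 \cdot 2426\right) \left(- \frac{1}{31411}\right) = \left(-776 + 50946\right) \left(- \frac{1}{31411}\right) = 50170 \left(- \frac{1}{31411}\right) = - \frac{50170}{31411}$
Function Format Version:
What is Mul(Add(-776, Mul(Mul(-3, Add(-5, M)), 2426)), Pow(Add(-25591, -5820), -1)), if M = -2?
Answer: Rational(-50170, 31411) ≈ -1.5972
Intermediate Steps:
Mul(Add(-776, Mul(Mul(-3, Add(-5, M)), 2426)), Pow(Add(-25591, -5820), -1)) = Mul(Add(-776, Mul(Mul(-3, Add(-5, -2)), 2426)), Pow(Add(-25591, -5820), -1)) = Mul(Add(-776, Mul(Mul(-3, -7), 2426)), Pow(-31411, -1)) = Mul(Add(-776, Mul(21, 2426)), Rational(-1, 31411)) = Mul(Add(-776, 50946), Rational(-1, 31411)) = Mul(50170, Rational(-1, 31411)) = Rational(-50170, 31411)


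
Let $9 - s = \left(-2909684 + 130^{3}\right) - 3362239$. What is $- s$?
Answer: $-4074932$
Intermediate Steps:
$s = 4074932$ ($s = 9 - \left(\left(-2909684 + 130^{3}\right) - 3362239\right) = 9 - \left(\left(-2909684 + 2197000\right) - 3362239\right) = 9 - \left(-712684 - 3362239\right) = 9 - -4074923 = 9 + 4074923 = 4074932$)
$- s = \left(-1\right) 4074932 = -4074932$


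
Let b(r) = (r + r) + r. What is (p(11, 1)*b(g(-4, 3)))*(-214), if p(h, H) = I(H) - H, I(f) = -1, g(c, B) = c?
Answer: -5136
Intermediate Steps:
b(r) = 3*r (b(r) = 2*r + r = 3*r)
p(h, H) = -1 - H
(p(11, 1)*b(g(-4, 3)))*(-214) = ((-1 - 1*1)*(3*(-4)))*(-214) = ((-1 - 1)*(-12))*(-214) = -2*(-12)*(-214) = 24*(-214) = -5136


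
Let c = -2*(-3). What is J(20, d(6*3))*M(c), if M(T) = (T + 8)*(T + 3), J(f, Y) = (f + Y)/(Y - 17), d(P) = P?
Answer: 4788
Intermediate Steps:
J(f, Y) = (Y + f)/(-17 + Y)
c = 6
M(T) = (3 + T)*(8 + T) (M(T) = (8 + T)*(3 + T) = (3 + T)*(8 + T))
J(20, d(6*3))*M(c) = ((6*3 + 20)/(-17 + 6*3))*(24 + 6² + 11*6) = ((18 + 20)/(-17 + 18))*(24 + 36 + 66) = (38/1)*126 = (1*38)*126 = 38*126 = 4788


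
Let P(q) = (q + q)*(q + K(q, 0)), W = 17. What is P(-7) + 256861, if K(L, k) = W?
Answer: 256721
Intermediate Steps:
K(L, k) = 17
P(q) = 2*q*(17 + q) (P(q) = (q + q)*(q + 17) = (2*q)*(17 + q) = 2*q*(17 + q))
P(-7) + 256861 = 2*(-7)*(17 - 7) + 256861 = 2*(-7)*10 + 256861 = -140 + 256861 = 256721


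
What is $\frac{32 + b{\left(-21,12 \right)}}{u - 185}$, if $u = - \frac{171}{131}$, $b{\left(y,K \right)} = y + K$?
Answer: $- \frac{3013}{24406} \approx -0.12345$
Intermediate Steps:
$b{\left(y,K \right)} = K + y$
$u = - \frac{171}{131}$ ($u = \left(-171\right) \frac{1}{131} = - \frac{171}{131} \approx -1.3053$)
$\frac{32 + b{\left(-21,12 \right)}}{u - 185} = \frac{32 + \left(12 - 21\right)}{- \frac{171}{131} - 185} = \frac{32 - 9}{- \frac{24406}{131}} = 23 \left(- \frac{131}{24406}\right) = - \frac{3013}{24406}$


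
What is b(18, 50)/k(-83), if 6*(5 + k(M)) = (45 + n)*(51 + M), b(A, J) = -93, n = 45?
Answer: 93/485 ≈ 0.19175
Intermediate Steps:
k(M) = 760 + 15*M (k(M) = -5 + ((45 + 45)*(51 + M))/6 = -5 + (90*(51 + M))/6 = -5 + (4590 + 90*M)/6 = -5 + (765 + 15*M) = 760 + 15*M)
b(18, 50)/k(-83) = -93/(760 + 15*(-83)) = -93/(760 - 1245) = -93/(-485) = -93*(-1/485) = 93/485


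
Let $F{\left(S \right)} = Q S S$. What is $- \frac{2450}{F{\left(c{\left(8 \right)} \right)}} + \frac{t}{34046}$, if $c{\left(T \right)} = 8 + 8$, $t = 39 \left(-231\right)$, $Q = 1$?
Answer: $- \frac{21429751}{2178944} \approx -9.8349$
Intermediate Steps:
$t = -9009$
$c{\left(T \right)} = 16$
$F{\left(S \right)} = S^{2}$ ($F{\left(S \right)} = 1 S S = S S = S^{2}$)
$- \frac{2450}{F{\left(c{\left(8 \right)} \right)}} + \frac{t}{34046} = - \frac{2450}{16^{2}} - \frac{9009}{34046} = - \frac{2450}{256} - \frac{9009}{34046} = \left(-2450\right) \frac{1}{256} - \frac{9009}{34046} = - \frac{1225}{128} - \frac{9009}{34046} = - \frac{21429751}{2178944}$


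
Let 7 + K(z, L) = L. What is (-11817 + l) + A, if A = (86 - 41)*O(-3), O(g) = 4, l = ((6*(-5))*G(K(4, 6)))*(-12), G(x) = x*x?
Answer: -11277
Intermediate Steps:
K(z, L) = -7 + L
G(x) = x²
l = 360 (l = ((6*(-5))*(-7 + 6)²)*(-12) = -30*(-1)²*(-12) = -30*1*(-12) = -30*(-12) = 360)
A = 180 (A = (86 - 41)*4 = 45*4 = 180)
(-11817 + l) + A = (-11817 + 360) + 180 = -11457 + 180 = -11277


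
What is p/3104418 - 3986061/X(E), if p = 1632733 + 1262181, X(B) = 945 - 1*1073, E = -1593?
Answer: 6187385033245/198682752 ≈ 31142.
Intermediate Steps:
X(B) = -128 (X(B) = 945 - 1073 = -128)
p = 2894914
p/3104418 - 3986061/X(E) = 2894914/3104418 - 3986061/(-128) = 2894914*(1/3104418) - 3986061*(-1/128) = 1447457/1552209 + 3986061/128 = 6187385033245/198682752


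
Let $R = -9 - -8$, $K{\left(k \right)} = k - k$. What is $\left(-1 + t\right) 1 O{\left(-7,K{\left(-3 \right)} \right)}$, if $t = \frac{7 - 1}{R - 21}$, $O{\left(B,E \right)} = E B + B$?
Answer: $\frac{98}{11} \approx 8.9091$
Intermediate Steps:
$K{\left(k \right)} = 0$
$O{\left(B,E \right)} = B + B E$ ($O{\left(B,E \right)} = B E + B = B + B E$)
$R = -1$ ($R = -9 + 8 = -1$)
$t = - \frac{3}{11}$ ($t = \frac{7 - 1}{-1 - 21} = \frac{6}{-22} = 6 \left(- \frac{1}{22}\right) = - \frac{3}{11} \approx -0.27273$)
$\left(-1 + t\right) 1 O{\left(-7,K{\left(-3 \right)} \right)} = \left(-1 - \frac{3}{11}\right) 1 \left(- 7 \left(1 + 0\right)\right) = \left(- \frac{14}{11}\right) 1 \left(\left(-7\right) 1\right) = \left(- \frac{14}{11}\right) \left(-7\right) = \frac{98}{11}$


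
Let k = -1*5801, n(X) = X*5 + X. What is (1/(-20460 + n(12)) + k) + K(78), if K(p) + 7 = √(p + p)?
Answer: -118413505/20388 + 2*√39 ≈ -5795.5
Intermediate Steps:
K(p) = -7 + √2*√p (K(p) = -7 + √(p + p) = -7 + √(2*p) = -7 + √2*√p)
n(X) = 6*X (n(X) = 5*X + X = 6*X)
k = -5801
(1/(-20460 + n(12)) + k) + K(78) = (1/(-20460 + 6*12) - 5801) + (-7 + √2*√78) = (1/(-20460 + 72) - 5801) + (-7 + 2*√39) = (1/(-20388) - 5801) + (-7 + 2*√39) = (-1/20388 - 5801) + (-7 + 2*√39) = -118270789/20388 + (-7 + 2*√39) = -118413505/20388 + 2*√39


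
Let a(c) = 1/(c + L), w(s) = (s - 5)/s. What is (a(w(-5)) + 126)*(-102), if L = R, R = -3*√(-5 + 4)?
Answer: -167280/13 - 306*I/13 ≈ -12868.0 - 23.538*I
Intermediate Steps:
w(s) = (-5 + s)/s
R = -3*I ≈ -3.0*I
L = -3*I ≈ -3.0*I
a(c) = 1/(c - 3*I)
(a(w(-5)) + 126)*(-102) = (1/((-5 - 5)/(-5) - 3*I) + 126)*(-102) = (1/(-⅕*(-10) - 3*I) + 126)*(-102) = (1/(2 - 3*I) + 126)*(-102) = ((2 + 3*I)/13 + 126)*(-102) = (126 + (2 + 3*I)/13)*(-102) = -12852 - 102*(2 + 3*I)/13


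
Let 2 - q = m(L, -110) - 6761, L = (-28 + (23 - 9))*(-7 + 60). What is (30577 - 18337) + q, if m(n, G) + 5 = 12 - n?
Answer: 18254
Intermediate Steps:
L = -742 (L = (-28 + 14)*53 = -14*53 = -742)
m(n, G) = 7 - n (m(n, G) = -5 + (12 - n) = 7 - n)
q = 6014 (q = 2 - ((7 - 1*(-742)) - 6761) = 2 - ((7 + 742) - 6761) = 2 - (749 - 6761) = 2 - 1*(-6012) = 2 + 6012 = 6014)
(30577 - 18337) + q = (30577 - 18337) + 6014 = 12240 + 6014 = 18254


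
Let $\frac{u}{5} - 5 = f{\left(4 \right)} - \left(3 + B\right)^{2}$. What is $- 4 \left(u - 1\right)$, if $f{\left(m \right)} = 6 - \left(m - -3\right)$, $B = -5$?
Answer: $4$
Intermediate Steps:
$f{\left(m \right)} = 3 - m$ ($f{\left(m \right)} = 6 - \left(m + 3\right) = 6 - \left(3 + m\right) = 3 - m$)
$u = 0$ ($u = 25 + 5 \left(\left(3 - 4\right) - \left(3 - 5\right)^{2}\right) = 25 + 5 \left(\left(3 - 4\right) - \left(-2\right)^{2}\right) = 25 + 5 \left(-1 - 4\right) = 25 + 5 \left(-5\right) = 25 - 25 = 0$)
$- 4 \left(u - 1\right) = - 4 \left(0 - 1\right) = \left(-4\right) \left(-1\right) = 4$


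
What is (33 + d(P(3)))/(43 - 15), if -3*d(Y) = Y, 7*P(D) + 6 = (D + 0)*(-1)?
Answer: 117/98 ≈ 1.1939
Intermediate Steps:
P(D) = -6/7 - D/7 (P(D) = -6/7 + ((D + 0)*(-1))/7 = -6/7 + (D*(-1))/7 = -6/7 + (-D)/7 = -6/7 - D/7)
d(Y) = -Y/3
(33 + d(P(3)))/(43 - 15) = (33 - (-6/7 - ⅐*3)/3)/(43 - 15) = (33 - (-6/7 - 3/7)/3)/28 = (33 - ⅓*(-9/7))/28 = (33 + 3/7)/28 = (1/28)*(234/7) = 117/98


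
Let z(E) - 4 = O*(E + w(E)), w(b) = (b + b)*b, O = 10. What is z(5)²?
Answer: 306916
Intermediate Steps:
w(b) = 2*b² (w(b) = (2*b)*b = 2*b²)
z(E) = 4 + 10*E + 20*E² (z(E) = 4 + 10*(E + 2*E²) = 4 + (10*E + 20*E²) = 4 + 10*E + 20*E²)
z(5)² = (4 + 10*5 + 20*5²)² = (4 + 50 + 20*25)² = (4 + 50 + 500)² = 554² = 306916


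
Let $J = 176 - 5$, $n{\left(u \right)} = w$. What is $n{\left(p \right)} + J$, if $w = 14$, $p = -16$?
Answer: $185$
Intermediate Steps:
$n{\left(u \right)} = 14$
$J = 171$
$n{\left(p \right)} + J = 14 + 171 = 185$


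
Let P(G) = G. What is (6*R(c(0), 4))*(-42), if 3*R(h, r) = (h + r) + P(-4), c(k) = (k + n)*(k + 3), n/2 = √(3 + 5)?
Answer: -1008*√2 ≈ -1425.5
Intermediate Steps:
n = 4*√2 (n = 2*√(3 + 5) = 2*√8 = 2*(2*√2) = 4*√2 ≈ 5.6569)
c(k) = (3 + k)*(k + 4*√2) (c(k) = (k + 4*√2)*(k + 3) = (k + 4*√2)*(3 + k) = (3 + k)*(k + 4*√2))
R(h, r) = -4/3 + h/3 + r/3 (R(h, r) = ((h + r) - 4)/3 = (-4 + h + r)/3 = -4/3 + h/3 + r/3)
(6*R(c(0), 4))*(-42) = (6*(-4/3 + (0² + 3*0 + 12*√2 + 4*0*√2)/3 + (⅓)*4))*(-42) = (6*(-4/3 + (0 + 0 + 12*√2 + 0)/3 + 4/3))*(-42) = (6*(-4/3 + (12*√2)/3 + 4/3))*(-42) = (6*(-4/3 + 4*√2 + 4/3))*(-42) = (6*(4*√2))*(-42) = (24*√2)*(-42) = -1008*√2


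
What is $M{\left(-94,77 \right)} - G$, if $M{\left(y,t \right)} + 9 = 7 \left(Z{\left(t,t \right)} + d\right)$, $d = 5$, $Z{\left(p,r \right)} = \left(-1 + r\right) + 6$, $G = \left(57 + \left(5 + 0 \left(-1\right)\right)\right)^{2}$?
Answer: $-3244$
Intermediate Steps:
$G = 3844$ ($G = \left(57 + \left(5 + 0\right)\right)^{2} = \left(57 + 5\right)^{2} = 62^{2} = 3844$)
$Z{\left(p,r \right)} = 5 + r$
$M{\left(y,t \right)} = 61 + 7 t$ ($M{\left(y,t \right)} = -9 + 7 \left(\left(5 + t\right) + 5\right) = -9 + 7 \left(10 + t\right) = -9 + \left(70 + 7 t\right) = 61 + 7 t$)
$M{\left(-94,77 \right)} - G = \left(61 + 7 \cdot 77\right) - 3844 = \left(61 + 539\right) - 3844 = 600 - 3844 = -3244$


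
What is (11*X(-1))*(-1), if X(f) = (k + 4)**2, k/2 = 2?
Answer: -704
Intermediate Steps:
k = 4 (k = 2*2 = 4)
X(f) = 64 (X(f) = (4 + 4)**2 = 8**2 = 64)
(11*X(-1))*(-1) = (11*64)*(-1) = 704*(-1) = -704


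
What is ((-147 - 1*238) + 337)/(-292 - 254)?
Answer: 8/91 ≈ 0.087912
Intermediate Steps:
((-147 - 1*238) + 337)/(-292 - 254) = ((-147 - 238) + 337)/(-546) = (-385 + 337)*(-1/546) = -48*(-1/546) = 8/91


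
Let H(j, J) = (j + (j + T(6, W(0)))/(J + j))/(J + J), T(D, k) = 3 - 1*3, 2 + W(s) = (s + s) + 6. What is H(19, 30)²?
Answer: 9025/86436 ≈ 0.10441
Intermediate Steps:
W(s) = 4 + 2*s (W(s) = -2 + ((s + s) + 6) = -2 + (2*s + 6) = -2 + (6 + 2*s) = 4 + 2*s)
T(D, k) = 0 (T(D, k) = 3 - 3 = 0)
H(j, J) = (j + j/(J + j))/(2*J) (H(j, J) = (j + (j + 0)/(J + j))/(J + J) = (j + j/(J + j))/((2*J)) = (j + j/(J + j))*(1/(2*J)) = (j + j/(J + j))/(2*J))
H(19, 30)² = ((½)*19*(1 + 30 + 19)/(30*(30 + 19)))² = ((½)*19*(1/30)*50/49)² = ((½)*19*(1/30)*(1/49)*50)² = (95/294)² = 9025/86436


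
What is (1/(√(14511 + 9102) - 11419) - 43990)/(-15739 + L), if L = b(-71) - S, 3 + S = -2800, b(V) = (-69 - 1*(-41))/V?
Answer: 407183155699669/119735410601744 + 71*√23613/119735410601744 ≈ 3.4007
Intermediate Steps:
b(V) = -28/V (b(V) = (-69 + 41)/V = -28/V)
S = -2803 (S = -3 - 2800 = -2803)
L = 199041/71 (L = -28/(-71) - 1*(-2803) = -28*(-1/71) + 2803 = 28/71 + 2803 = 199041/71 ≈ 2803.4)
(1/(√(14511 + 9102) - 11419) - 43990)/(-15739 + L) = (1/(√(14511 + 9102) - 11419) - 43990)/(-15739 + 199041/71) = (1/(√23613 - 11419) - 43990)/(-918428/71) = (1/(-11419 + √23613) - 43990)*(-71/918428) = (-43990 + 1/(-11419 + √23613))*(-71/918428) = 1561645/459214 - 71/(918428*(-11419 + √23613))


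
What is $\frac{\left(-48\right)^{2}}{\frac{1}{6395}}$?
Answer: $14734080$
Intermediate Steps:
$\frac{\left(-48\right)^{2}}{\frac{1}{6395}} = 2304 \frac{1}{\frac{1}{6395}} = 2304 \cdot 6395 = 14734080$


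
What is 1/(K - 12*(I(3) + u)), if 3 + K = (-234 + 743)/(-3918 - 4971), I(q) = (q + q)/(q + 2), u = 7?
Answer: -44445/4509268 ≈ -0.0098564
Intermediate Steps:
I(q) = 2*q/(2 + q) (I(q) = (2*q)/(2 + q) = 2*q/(2 + q))
K = -27176/8889 (K = -3 + (-234 + 743)/(-3918 - 4971) = -3 + 509/(-8889) = -3 + 509*(-1/8889) = -3 - 509/8889 = -27176/8889 ≈ -3.0573)
1/(K - 12*(I(3) + u)) = 1/(-27176/8889 - 12*(2*3/(2 + 3) + 7)) = 1/(-27176/8889 - 12*(2*3/5 + 7)) = 1/(-27176/8889 - 12*(2*3*(⅕) + 7)) = 1/(-27176/8889 - 12*(6/5 + 7)) = 1/(-27176/8889 - 12*41/5) = 1/(-27176/8889 - 492/5) = 1/(-4509268/44445) = -44445/4509268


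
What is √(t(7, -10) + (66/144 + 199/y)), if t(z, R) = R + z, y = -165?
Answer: I*√181390/220 ≈ 1.9359*I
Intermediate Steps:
√(t(7, -10) + (66/144 + 199/y)) = √((-10 + 7) + (66/144 + 199/(-165))) = √(-3 + (66*(1/144) + 199*(-1/165))) = √(-3 + (11/24 - 199/165)) = √(-3 - 329/440) = √(-1649/440) = I*√181390/220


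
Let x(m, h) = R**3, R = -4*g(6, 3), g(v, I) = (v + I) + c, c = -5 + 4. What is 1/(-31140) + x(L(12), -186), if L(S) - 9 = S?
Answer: -1020395521/31140 ≈ -32768.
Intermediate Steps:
L(S) = 9 + S
c = -1
g(v, I) = -1 + I + v (g(v, I) = (v + I) - 1 = (I + v) - 1 = -1 + I + v)
R = -32 (R = -4*(-1 + 3 + 6) = -4*8 = -32)
x(m, h) = -32768 (x(m, h) = (-32)**3 = -32768)
1/(-31140) + x(L(12), -186) = 1/(-31140) - 32768 = -1/31140 - 32768 = -1020395521/31140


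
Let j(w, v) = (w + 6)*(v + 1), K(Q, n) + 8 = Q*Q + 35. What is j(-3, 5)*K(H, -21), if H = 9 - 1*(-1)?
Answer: 2286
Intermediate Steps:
H = 10 (H = 9 + 1 = 10)
K(Q, n) = 27 + Q² (K(Q, n) = -8 + (Q*Q + 35) = -8 + (Q² + 35) = -8 + (35 + Q²) = 27 + Q²)
j(w, v) = (1 + v)*(6 + w) (j(w, v) = (6 + w)*(1 + v) = (1 + v)*(6 + w))
j(-3, 5)*K(H, -21) = (6 - 3 + 6*5 + 5*(-3))*(27 + 10²) = (6 - 3 + 30 - 15)*(27 + 100) = 18*127 = 2286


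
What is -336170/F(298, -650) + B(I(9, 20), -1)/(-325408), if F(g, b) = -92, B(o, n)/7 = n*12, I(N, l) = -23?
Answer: 6837025943/1871096 ≈ 3654.0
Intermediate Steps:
B(o, n) = 84*n (B(o, n) = 7*(n*12) = 7*(12*n) = 84*n)
-336170/F(298, -650) + B(I(9, 20), -1)/(-325408) = -336170/(-92) + (84*(-1))/(-325408) = -336170*(-1/92) - 84*(-1/325408) = 168085/46 + 21/81352 = 6837025943/1871096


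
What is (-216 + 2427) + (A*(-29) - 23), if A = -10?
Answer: 2478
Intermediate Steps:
(-216 + 2427) + (A*(-29) - 23) = (-216 + 2427) + (-10*(-29) - 23) = 2211 + (290 - 23) = 2211 + 267 = 2478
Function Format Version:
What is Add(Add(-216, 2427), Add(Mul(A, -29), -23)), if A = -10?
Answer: 2478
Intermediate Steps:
Add(Add(-216, 2427), Add(Mul(A, -29), -23)) = Add(Add(-216, 2427), Add(Mul(-10, -29), -23)) = Add(2211, Add(290, -23)) = Add(2211, 267) = 2478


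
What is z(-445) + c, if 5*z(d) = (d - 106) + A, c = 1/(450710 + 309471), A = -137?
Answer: -523004523/3800905 ≈ -137.60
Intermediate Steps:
c = 1/760181 ≈ 1.3155e-6
z(d) = -243/5 + d/5 (z(d) = ((d - 106) - 137)/5 = ((-106 + d) - 137)/5 = (-243 + d)/5 = -243/5 + d/5)
z(-445) + c = (-243/5 + (1/5)*(-445)) + 1/760181 = (-243/5 - 89) + 1/760181 = -688/5 + 1/760181 = -523004523/3800905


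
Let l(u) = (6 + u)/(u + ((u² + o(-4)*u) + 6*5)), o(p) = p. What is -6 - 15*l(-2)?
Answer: -15/2 ≈ -7.5000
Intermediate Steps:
l(u) = (6 + u)/(30 + u² - 3*u) (l(u) = (6 + u)/(u + ((u² - 4*u) + 6*5)) = (6 + u)/(u + ((u² - 4*u) + 30)) = (6 + u)/(u + (30 + u² - 4*u)) = (6 + u)/(30 + u² - 3*u))
-6 - 15*l(-2) = -6 - 15*(6 - 2)/(30 + (-2)² - 3*(-2)) = -6 - 15*4/(30 + 4 + 6) = -6 - 15*4/40 = -6 - 3*4/8 = -6 - 15*⅒ = -6 - 3/2 = -15/2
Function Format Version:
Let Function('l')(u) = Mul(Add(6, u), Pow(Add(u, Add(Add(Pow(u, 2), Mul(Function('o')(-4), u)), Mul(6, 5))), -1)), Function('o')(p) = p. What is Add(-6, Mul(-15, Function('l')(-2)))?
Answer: Rational(-15, 2) ≈ -7.5000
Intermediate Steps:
Function('l')(u) = Mul(Pow(Add(30, Pow(u, 2), Mul(-3, u)), -1), Add(6, u)) (Function('l')(u) = Mul(Add(6, u), Pow(Add(u, Add(Add(Pow(u, 2), Mul(-4, u)), Mul(6, 5))), -1)) = Mul(Add(6, u), Pow(Add(u, Add(Add(Pow(u, 2), Mul(-4, u)), 30)), -1)) = Mul(Add(6, u), Pow(Add(u, Add(30, Pow(u, 2), Mul(-4, u))), -1)) = Mul(Add(6, u), Pow(Add(30, Pow(u, 2), Mul(-3, u)), -1)) = Mul(Pow(Add(30, Pow(u, 2), Mul(-3, u)), -1), Add(6, u)))
Add(-6, Mul(-15, Function('l')(-2))) = Add(-6, Mul(-15, Mul(Pow(Add(30, Pow(-2, 2), Mul(-3, -2)), -1), Add(6, -2)))) = Add(-6, Mul(-15, Mul(Pow(Add(30, 4, 6), -1), 4))) = Add(-6, Mul(-15, Mul(Pow(40, -1), 4))) = Add(-6, Mul(-15, Mul(Rational(1, 40), 4))) = Add(-6, Mul(-15, Rational(1, 10))) = Add(-6, Rational(-3, 2)) = Rational(-15, 2)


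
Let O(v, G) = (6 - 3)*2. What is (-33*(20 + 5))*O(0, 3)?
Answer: -4950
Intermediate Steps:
O(v, G) = 6 (O(v, G) = 3*2 = 6)
(-33*(20 + 5))*O(0, 3) = -33*(20 + 5)*6 = -33*25*6 = -825*6 = -4950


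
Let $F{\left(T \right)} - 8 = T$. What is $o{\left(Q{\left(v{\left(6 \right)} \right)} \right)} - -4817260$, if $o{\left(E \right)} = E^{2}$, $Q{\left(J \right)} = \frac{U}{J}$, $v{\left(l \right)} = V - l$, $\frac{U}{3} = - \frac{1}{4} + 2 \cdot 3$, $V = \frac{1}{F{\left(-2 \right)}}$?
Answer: $\frac{23604616849}{4900} \approx 4.8173 \cdot 10^{6}$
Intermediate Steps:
$F{\left(T \right)} = 8 + T$
$V = \frac{1}{6}$ ($V = \frac{1}{8 - 2} = \frac{1}{6} \approx 0.16667$)
$U = \frac{69}{4}$ ($U = 3 \left(- \frac{1}{4} + 2 \cdot 3\right) = 3 \left(\left(-1\right) \frac{1}{4} + 6\right) = 3 \left(- \frac{1}{4} + 6\right) = 3 \cdot \frac{23}{4} = \frac{69}{4} \approx 17.25$)
$v{\left(l \right)} = \frac{1}{6} - l$
$Q{\left(J \right)} = \frac{69}{4 J}$
$o{\left(Q{\left(v{\left(6 \right)} \right)} \right)} - -4817260 = \left(\frac{69}{4 \left(\frac{1}{6} - 6\right)}\right)^{2} - -4817260 = \left(\frac{69}{4 \left(\frac{1}{6} - 6\right)}\right)^{2} + 4817260 = \left(\frac{69}{4 \left(- \frac{35}{6}\right)}\right)^{2} + 4817260 = \left(\frac{69}{4} \left(- \frac{6}{35}\right)\right)^{2} + 4817260 = \left(- \frac{207}{70}\right)^{2} + 4817260 = \frac{42849}{4900} + 4817260 = \frac{23604616849}{4900}$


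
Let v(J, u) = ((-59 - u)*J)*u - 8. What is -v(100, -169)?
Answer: 1859008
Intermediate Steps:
v(J, u) = -8 + J*u*(-59 - u) (v(J, u) = (J*(-59 - u))*u - 8 = J*u*(-59 - u) - 8 = -8 + J*u*(-59 - u))
-v(100, -169) = -(-8 - 1*100*(-169)**2 - 59*100*(-169)) = -(-8 - 1*100*28561 + 997100) = -(-8 - 2856100 + 997100) = -1*(-1859008) = 1859008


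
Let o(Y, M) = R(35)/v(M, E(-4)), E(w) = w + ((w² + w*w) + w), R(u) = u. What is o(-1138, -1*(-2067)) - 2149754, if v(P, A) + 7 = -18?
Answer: -10748777/5 ≈ -2.1498e+6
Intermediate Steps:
E(w) = 2*w + 2*w² (E(w) = w + ((w² + w²) + w) = w + (2*w² + w) = w + (w + 2*w²) = 2*w + 2*w²)
v(P, A) = -25 (v(P, A) = -7 - 18 = -25)
o(Y, M) = -7/5 (o(Y, M) = 35/(-25) = 35*(-1/25) = -7/5)
o(-1138, -1*(-2067)) - 2149754 = -7/5 - 2149754 = -10748777/5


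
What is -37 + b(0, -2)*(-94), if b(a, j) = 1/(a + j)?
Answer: 10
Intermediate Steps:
-37 + b(0, -2)*(-94) = -37 - 94/(0 - 2) = -37 - 94/(-2) = -37 - ½*(-94) = -37 + 47 = 10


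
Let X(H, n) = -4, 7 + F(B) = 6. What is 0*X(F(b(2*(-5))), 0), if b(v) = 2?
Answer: 0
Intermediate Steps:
F(B) = -1 (F(B) = -7 + 6 = -1)
0*X(F(b(2*(-5))), 0) = 0*(-4) = 0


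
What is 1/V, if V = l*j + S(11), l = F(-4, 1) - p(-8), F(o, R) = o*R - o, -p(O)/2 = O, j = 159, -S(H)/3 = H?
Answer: -1/2577 ≈ -0.00038805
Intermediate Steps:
S(H) = -3*H
p(O) = -2*O
F(o, R) = -o + R*o (F(o, R) = R*o - o = -o + R*o)
l = -16 (l = -4*(-1 + 1) - (-2)*(-8) = -4*0 - 1*16 = 0 - 16 = -16)
V = -2577 (V = -16*159 - 3*11 = -2544 - 33 = -2577)
1/V = 1/(-2577) = -1/2577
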